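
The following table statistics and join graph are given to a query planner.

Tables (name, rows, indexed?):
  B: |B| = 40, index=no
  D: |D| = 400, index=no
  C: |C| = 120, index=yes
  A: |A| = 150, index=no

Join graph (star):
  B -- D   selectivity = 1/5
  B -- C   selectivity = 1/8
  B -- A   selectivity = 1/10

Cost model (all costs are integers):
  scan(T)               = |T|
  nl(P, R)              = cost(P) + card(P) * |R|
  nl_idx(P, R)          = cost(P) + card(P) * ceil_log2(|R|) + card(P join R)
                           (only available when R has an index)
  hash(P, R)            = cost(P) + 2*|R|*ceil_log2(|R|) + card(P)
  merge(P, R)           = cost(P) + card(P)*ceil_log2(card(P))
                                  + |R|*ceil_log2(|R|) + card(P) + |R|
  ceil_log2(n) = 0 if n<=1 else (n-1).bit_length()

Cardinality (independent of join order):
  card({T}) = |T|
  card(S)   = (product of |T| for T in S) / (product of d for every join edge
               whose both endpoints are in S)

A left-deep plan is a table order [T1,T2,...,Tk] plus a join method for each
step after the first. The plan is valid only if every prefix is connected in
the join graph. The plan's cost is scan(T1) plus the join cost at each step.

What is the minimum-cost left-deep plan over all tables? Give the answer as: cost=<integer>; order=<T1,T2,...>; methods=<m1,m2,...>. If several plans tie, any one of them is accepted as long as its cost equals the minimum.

Selinger DP (subsets sized 1..n):
  {B}: scan cost=40, card=40
  {D}: scan cost=400, card=400
  {C}: scan cost=120, card=120
  {A}: scan cost=150, card=150
  {BD}: card=3200; try (B,hash)→1280, (D,merge)→4320, (B,merge)→4680, (D,hash)→7280, (D,nl)→16040, (B,nl)→16400; best=1280 via (B,hash)
  {BC}: card=600; try (B,hash)→720, (C,nl_idx)→920, (C,merge)→1280, (B,merge)→1360, (C,hash)→1760, (C,nl)→4840 …(+1); best=720 via (B,hash)
  {AB}: card=600; try (B,hash)→780, (A,merge)→1670, (B,merge)→1780, (A,hash)→2480, (A,nl)→6040, (B,nl)→6150; best=780 via (B,hash)
  {BCD}: card=48000; try (C,hash)→6160, (D,hash)→8520, (D,merge)→11320, (C,merge)→43840, (C,nl_idx)→71680, (D,nl)→240720 …(+1); best=6160 via (C,hash)
  {ABD}: card=48000; try (A,hash)→6880, (D,hash)→8580, (D,merge)→11380, (A,merge)→44230, (D,nl)→240780, (A,nl)→481280; best=6880 via (A,hash)
  {ABC}: card=9000; try (C,hash)→3060, (A,hash)→3720, (C,merge)→8340, (A,merge)→8670, (C,nl_idx)→13980, (C,nl)→72780 …(+1); best=3060 via (C,hash)
  {ABCD}: card=720000; try (D,hash)→19260, (C,hash)→56560, (A,hash)→56560, (D,merge)→142060, (A,merge)→823510, (C,merge)→823840 …(+4); best=19260 via (D,hash)

cost=19260; order=A,B,C,D; methods=hash,hash,hash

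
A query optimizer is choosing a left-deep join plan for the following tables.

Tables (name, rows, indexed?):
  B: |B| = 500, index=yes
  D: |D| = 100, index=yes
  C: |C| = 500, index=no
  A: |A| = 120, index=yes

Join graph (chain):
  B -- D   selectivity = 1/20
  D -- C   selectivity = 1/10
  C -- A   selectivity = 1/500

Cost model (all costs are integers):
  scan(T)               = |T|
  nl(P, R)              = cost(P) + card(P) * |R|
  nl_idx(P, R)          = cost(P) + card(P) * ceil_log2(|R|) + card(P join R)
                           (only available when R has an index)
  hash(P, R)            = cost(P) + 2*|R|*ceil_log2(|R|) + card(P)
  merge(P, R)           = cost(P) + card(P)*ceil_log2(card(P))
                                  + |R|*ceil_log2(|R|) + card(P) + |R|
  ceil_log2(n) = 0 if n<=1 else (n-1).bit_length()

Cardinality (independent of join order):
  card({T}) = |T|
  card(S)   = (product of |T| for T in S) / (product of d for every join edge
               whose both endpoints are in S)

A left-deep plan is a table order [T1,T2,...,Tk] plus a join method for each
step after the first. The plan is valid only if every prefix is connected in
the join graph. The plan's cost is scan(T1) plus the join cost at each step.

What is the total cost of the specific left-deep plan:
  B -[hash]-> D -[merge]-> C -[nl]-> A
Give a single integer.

step 1: scan B: cost=500, card=500
step 2: join D via hash
    card(P join D) = 500*100/(20) = 2500
    cost = 500 + 2*100*7 + 500 = 2400
step 3: join C via merge
    card(P join C) = 2500*500/(10) = 125000
    cost = 2400 + 2500*12 + 500*9 + 2500 + 500 = 39900
step 4: join A via nl
    card(P join A) = 125000*120/(500) = 30000
    cost = 39900 + 125000*120 = 15039900

15039900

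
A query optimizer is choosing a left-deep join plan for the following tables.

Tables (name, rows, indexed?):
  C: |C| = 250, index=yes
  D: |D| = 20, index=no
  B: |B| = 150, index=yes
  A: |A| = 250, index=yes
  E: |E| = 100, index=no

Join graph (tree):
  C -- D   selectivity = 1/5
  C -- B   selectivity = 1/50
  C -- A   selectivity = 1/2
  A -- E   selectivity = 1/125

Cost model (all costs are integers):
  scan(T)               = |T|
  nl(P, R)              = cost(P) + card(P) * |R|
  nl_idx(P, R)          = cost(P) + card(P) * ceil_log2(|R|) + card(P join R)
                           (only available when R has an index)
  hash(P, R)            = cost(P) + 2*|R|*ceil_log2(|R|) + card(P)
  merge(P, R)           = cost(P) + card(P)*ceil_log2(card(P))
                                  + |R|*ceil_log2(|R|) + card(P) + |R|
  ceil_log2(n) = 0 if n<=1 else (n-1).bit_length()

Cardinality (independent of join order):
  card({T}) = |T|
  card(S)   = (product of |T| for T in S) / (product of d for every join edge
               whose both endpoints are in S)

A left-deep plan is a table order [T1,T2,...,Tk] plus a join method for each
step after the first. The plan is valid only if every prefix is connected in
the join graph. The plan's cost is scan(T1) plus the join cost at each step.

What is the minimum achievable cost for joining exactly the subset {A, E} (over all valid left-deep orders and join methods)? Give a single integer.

1100

Selinger DP over subsets of {A,E}:
  {A}: scan cost=250, card=250
  {E}: scan cost=100, card=100
  {AE}: card=200; try (A,nl_idx)→1100, (E,hash)→1900, (A,merge)→3150, (E,merge)→3300, (A,hash)→4200, (A,nl)→25100 …(+1); best=1100 via (A,nl_idx)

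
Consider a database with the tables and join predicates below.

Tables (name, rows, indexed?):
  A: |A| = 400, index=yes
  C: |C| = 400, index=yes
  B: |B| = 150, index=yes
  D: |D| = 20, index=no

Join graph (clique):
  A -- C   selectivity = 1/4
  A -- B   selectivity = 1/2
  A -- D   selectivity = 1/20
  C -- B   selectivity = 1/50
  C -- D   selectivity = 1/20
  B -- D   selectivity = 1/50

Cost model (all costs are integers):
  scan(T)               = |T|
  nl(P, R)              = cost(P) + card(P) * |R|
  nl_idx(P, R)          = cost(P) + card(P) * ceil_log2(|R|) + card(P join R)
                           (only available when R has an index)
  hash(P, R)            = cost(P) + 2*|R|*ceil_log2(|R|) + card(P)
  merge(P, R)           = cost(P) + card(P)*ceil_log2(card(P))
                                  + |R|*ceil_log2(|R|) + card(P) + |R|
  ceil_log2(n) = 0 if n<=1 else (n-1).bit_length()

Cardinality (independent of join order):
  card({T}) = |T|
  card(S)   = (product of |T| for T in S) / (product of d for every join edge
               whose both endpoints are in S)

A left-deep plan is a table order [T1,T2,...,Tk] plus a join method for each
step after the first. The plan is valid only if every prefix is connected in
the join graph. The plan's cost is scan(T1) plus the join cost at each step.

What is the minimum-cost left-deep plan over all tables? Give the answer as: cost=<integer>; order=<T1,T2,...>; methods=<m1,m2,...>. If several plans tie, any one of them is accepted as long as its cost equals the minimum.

cost=1080; order=D,B,C,A; methods=nl_idx,nl_idx,nl_idx

Selinger DP (subsets sized 1..n):
  {A}: scan cost=400, card=400
  {C}: scan cost=400, card=400
  {B}: scan cost=150, card=150
  {D}: scan cost=20, card=20
  {AC}: card=40000; try (C,hash)→8000, (A,hash)→8000, (C,merge)→8400, (A,merge)→8400, (C,nl_idx)→44000, (A,nl_idx)→44000 …(+2); best=8000 via (C,hash)
  {AB}: card=30000; try (B,hash)→3200, (A,merge)→5500, (B,merge)→5750, (A,hash)→7500, (A,nl_idx)→31500, (B,nl_idx)→33600 …(+2); best=3200 via (B,hash)
  {AD}: card=400; try (A,nl_idx)→600, (D,hash)→1000, (A,merge)→4140, (D,merge)→4520, (A,hash)→7240, (A,nl)→8020 …(+1); best=600 via (A,nl_idx)
  {BC}: card=1200; try (C,nl_idx)→2700, (B,hash)→3200, (B,nl_idx)→4800, (C,merge)→5500, (B,merge)→5750, (C,hash)→7500 …(+2); best=2700 via (C,nl_idx)
  {CD}: card=400; try (C,nl_idx)→600, (D,hash)→1000, (C,merge)→4140, (D,merge)→4520, (C,hash)→7240, (C,nl)→8020 …(+1); best=600 via (C,nl_idx)
  {BD}: card=60; try (B,nl_idx)→240, (D,hash)→500, (B,merge)→1490, (D,merge)→1620, (B,hash)→2440, (B,nl)→3020 …(+1); best=240 via (B,nl_idx)
  {ABC}: card=60000; try (A,hash)→11100, (A,merge)→21100, (C,hash)→40400, (B,hash)→50400, (A,nl_idx)→73500, (C,nl_idx)→333200 …(+6); best=11100 via (A,hash)
  {ACD}: card=2000; try (C,nl_idx)→6200, (A,nl_idx)→6200, (C,hash)→8200, (A,hash)→8200, (C,merge)→8600, (A,merge)→8600 …(+5); best=6200 via (C,nl_idx)
  {ABD}: card=600; try (A,nl_idx)→1380, (B,hash)→3400, (B,nl_idx)→4400, (A,merge)→4660, (B,merge)→5950, (A,hash)→7500 …(+5); best=1380 via (A,nl_idx)
  {BCD}: card=24; try (C,nl_idx)→804, (B,hash)→3400, (B,nl_idx)→3824, (D,hash)→4100, (C,merge)→4660, (B,merge)→5950 …(+5); best=804 via (C,nl_idx)
  {ABCD}: card=60; try (A,nl_idx)→1080, (A,merge)→4948, (C,nl_idx)→6840, (A,hash)→8028, (C,hash)→9180, (A,nl)→10404 …(+9); best=1080 via (A,nl_idx)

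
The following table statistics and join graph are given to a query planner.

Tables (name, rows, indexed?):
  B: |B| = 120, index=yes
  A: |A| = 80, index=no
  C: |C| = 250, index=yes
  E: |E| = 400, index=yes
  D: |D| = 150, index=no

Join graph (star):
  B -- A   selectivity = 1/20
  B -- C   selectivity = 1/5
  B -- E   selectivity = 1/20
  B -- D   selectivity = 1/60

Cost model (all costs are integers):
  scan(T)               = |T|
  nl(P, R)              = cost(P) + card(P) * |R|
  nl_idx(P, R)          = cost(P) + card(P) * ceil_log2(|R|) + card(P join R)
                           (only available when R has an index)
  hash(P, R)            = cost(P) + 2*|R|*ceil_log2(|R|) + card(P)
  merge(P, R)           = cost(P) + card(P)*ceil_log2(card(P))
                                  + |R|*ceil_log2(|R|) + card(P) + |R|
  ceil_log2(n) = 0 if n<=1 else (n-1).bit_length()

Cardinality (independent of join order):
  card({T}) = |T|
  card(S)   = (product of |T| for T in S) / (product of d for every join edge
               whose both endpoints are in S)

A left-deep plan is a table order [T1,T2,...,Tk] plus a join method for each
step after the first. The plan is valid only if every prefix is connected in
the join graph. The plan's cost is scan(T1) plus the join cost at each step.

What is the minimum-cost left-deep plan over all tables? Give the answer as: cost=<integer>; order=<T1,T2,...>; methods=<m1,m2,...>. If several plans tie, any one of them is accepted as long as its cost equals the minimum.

cost=39320; order=D,B,A,E,C; methods=nl_idx,hash,hash,hash

Selinger DP (subsets sized 1..n):
  {B}: scan cost=120, card=120
  {A}: scan cost=80, card=80
  {C}: scan cost=250, card=250
  {E}: scan cost=400, card=400
  {D}: scan cost=150, card=150
  {AB}: card=480; try (B,nl_idx)→1120, (A,hash)→1360, (B,merge)→1680, (A,merge)→1720, (B,hash)→1840, (B,nl)→9680 …(+1); best=1120 via (B,nl_idx)
  {BC}: card=6000; try (B,hash)→2180, (C,merge)→3330, (B,merge)→3460, (C,hash)→4240, (C,nl_idx)→7080, (B,nl_idx)→8000 …(+2); best=2180 via (B,hash)
  {BE}: card=2400; try (B,hash)→2480, (E,nl_idx)→3600, (E,merge)→5080, (B,merge)→5360, (B,nl_idx)→5600, (E,hash)→7440 …(+2); best=2480 via (B,hash)
  {BD}: card=300; try (B,nl_idx)→1500, (B,hash)→1980, (D,merge)→2430, (B,merge)→2460, (D,hash)→2640, (D,nl)→18120 …(+1); best=1500 via (B,nl_idx)
  {ABC}: card=24000; try (C,hash)→5600, (C,merge)→8170, (A,hash)→9300, (C,nl_idx)→28960, (A,merge)→86820, (C,nl)→121120 …(+1); best=5600 via (C,hash)
  {ABE}: card=9600; try (A,hash)→6000, (E,hash)→8800, (E,merge)→9920, (E,nl_idx)→15040, (A,merge)→34320, (E,nl)→193120 …(+1); best=6000 via (A,hash)
  {ABD}: card=1200; try (A,hash)→2920, (D,hash)→4000, (A,merge)→5140, (D,merge)→7270, (A,nl)→25500, (D,nl)→73120; best=2920 via (A,hash)
  {BCE}: card=120000; try (C,hash)→8880, (E,hash)→15380, (C,merge)→35930, (E,merge)→90180, (C,nl_idx)→141680, (E,nl_idx)→176180 …(+2); best=8880 via (C,hash)
  {BCD}: card=15000; try (C,hash)→5800, (C,merge)→6750, (D,hash)→10580, (C,nl_idx)→18900, (C,nl)→76500, (D,merge)→87530 …(+1); best=5800 via (C,hash)
  {BDE}: card=6000; try (D,hash)→7280, (E,merge)→8500, (E,hash)→9000, (E,nl_idx)→10200, (D,merge)→35030, (E,nl)→121500 …(+1); best=7280 via (D,hash)
  {ABCE}: card=480000; try (C,hash)→19600, (E,hash)→36800, (A,hash)→130000, (C,merge)→152250, (E,merge)→393600, (C,nl_idx)→562800 …(+5); best=19600 via (C,hash)
  {ABCD}: card=60000; try (C,hash)→8120, (C,merge)→19570, (A,hash)→21920, (D,hash)→32000, (C,nl_idx)→72520, (A,merge)→231440 …(+4); best=8120 via (C,hash)
  {ABDE}: card=24000; try (E,hash)→11320, (A,hash)→14400, (D,hash)→18000, (E,merge)→21320, (E,nl_idx)→37720, (A,merge)→91920 …(+4); best=11320 via (E,hash)
  {BCDE}: card=300000; try (C,hash)→17280, (E,hash)→28000, (C,merge)→93530, (D,hash)→131280, (E,merge)→234800, (C,nl_idx)→355280 …(+5); best=17280 via (C,hash)
  {ABCDE}: card=1200000; try (C,hash)→39320, (E,hash)→75320, (A,hash)→318400, (C,merge)→397570, (D,hash)→502000, (E,merge)→1032120 …(+8); best=39320 via (C,hash)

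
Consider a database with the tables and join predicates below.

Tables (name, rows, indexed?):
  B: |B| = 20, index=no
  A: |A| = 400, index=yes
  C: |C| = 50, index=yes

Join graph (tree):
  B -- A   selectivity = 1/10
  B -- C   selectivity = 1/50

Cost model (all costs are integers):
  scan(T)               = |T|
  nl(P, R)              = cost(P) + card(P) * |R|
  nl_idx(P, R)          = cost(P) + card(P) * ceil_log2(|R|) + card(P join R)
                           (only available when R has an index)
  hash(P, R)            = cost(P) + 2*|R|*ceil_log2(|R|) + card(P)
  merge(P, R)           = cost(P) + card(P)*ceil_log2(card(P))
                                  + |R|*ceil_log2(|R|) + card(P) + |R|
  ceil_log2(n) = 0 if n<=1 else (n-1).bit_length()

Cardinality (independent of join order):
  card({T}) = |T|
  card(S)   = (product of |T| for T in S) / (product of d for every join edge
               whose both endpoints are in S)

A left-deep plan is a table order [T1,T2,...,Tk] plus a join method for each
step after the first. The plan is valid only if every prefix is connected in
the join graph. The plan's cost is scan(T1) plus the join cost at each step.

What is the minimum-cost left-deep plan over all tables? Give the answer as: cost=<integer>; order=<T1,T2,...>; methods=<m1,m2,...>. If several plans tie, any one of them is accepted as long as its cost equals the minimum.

cost=1140; order=B,C,A; methods=nl_idx,nl_idx

Selinger DP (subsets sized 1..n):
  {B}: scan cost=20, card=20
  {A}: scan cost=400, card=400
  {C}: scan cost=50, card=50
  {AB}: card=800; try (B,hash)→1000, (A,nl_idx)→1000, (A,merge)→4140, (B,merge)→4520, (A,hash)→7240, (A,nl)→8020 …(+1); best=1000 via (B,hash)
  {BC}: card=20; try (C,nl_idx)→160, (B,hash)→300, (C,merge)→490, (B,merge)→520, (C,hash)→640, (C,nl)→1020 …(+1); best=160 via (C,nl_idx)
  {ABC}: card=800; try (A,nl_idx)→1140, (C,hash)→2400, (A,merge)→4280, (C,nl_idx)→6600, (A,hash)→7380, (A,nl)→8160 …(+2); best=1140 via (A,nl_idx)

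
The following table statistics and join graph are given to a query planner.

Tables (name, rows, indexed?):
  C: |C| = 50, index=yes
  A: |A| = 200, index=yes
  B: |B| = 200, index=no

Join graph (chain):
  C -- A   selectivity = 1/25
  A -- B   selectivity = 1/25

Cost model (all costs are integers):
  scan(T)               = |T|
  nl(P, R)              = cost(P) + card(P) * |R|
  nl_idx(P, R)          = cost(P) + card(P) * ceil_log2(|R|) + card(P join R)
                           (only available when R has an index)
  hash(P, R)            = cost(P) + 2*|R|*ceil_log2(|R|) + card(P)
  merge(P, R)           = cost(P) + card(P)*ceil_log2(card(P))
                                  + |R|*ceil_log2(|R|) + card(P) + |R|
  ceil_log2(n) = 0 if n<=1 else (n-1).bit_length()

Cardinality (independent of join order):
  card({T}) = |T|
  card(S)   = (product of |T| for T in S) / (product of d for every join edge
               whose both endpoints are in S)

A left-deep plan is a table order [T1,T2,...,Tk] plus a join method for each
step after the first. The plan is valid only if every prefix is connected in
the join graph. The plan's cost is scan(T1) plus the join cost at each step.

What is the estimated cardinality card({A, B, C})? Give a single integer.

3200

Tables in S: A(200), B(200), C(50)
Edges inside S: C-A(d=25), A-B(d=25)
numerator = 200 * 200 * 50 = 2000000
denominator = 25 * 25 = 625
card(S) = 2000000 / 625 = 3200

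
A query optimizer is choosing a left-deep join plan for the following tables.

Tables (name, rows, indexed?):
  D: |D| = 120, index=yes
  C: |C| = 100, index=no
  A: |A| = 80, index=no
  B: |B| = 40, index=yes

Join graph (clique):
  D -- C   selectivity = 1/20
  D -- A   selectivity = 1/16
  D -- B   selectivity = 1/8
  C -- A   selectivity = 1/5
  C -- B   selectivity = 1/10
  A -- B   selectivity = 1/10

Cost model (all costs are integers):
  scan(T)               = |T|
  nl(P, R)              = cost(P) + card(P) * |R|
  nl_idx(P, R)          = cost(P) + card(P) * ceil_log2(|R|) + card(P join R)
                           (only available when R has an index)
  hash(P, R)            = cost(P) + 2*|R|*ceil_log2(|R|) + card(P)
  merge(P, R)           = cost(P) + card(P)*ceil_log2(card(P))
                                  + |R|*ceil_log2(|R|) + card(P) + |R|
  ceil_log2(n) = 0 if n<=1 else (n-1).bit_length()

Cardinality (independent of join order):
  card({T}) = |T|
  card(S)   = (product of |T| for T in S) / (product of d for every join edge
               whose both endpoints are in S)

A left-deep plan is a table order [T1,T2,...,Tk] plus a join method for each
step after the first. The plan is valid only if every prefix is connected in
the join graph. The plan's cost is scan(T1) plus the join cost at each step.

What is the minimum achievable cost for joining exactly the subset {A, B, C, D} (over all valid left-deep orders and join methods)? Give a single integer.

3900

Selinger DP over subsets of {A,B,C,D}:
  {D}: scan cost=120, card=120
  {C}: scan cost=100, card=100
  {A}: scan cost=80, card=80
  {B}: scan cost=40, card=40
  {CD}: card=600; try (D,nl_idx)→1400, (C,hash)→1640, (D,merge)→1860, (D,hash)→1880, (C,merge)→1880, (D,nl)→12100 …(+1); best=1400 via (D,nl_idx)
  {AD}: card=600; try (D,nl_idx)→1240, (A,hash)→1360, (D,merge)→1680, (A,merge)→1720, (D,hash)→1840, (D,nl)→9680 …(+1); best=1240 via (D,nl_idx)
  {BD}: card=600; try (B,hash)→720, (D,nl_idx)→920, (D,merge)→1280, (B,merge)→1360, (B,nl_idx)→1440, (D,hash)→1760 …(+2); best=720 via (B,hash)
  {AC}: card=1600; try (A,hash)→1320, (C,merge)→1520, (A,merge)→1540, (C,hash)→1560, (C,nl)→8080, (A,nl)→8100; best=1320 via (A,hash)
  {BC}: card=400; try (B,hash)→680, (B,nl_idx)→1100, (C,merge)→1120, (B,merge)→1180, (C,hash)→1480, (C,nl)→4040 …(+1); best=680 via (B,hash)
  {AB}: card=320; try (B,hash)→640, (B,nl_idx)→880, (A,merge)→960, (B,merge)→1000, (A,hash)→1200, (A,nl)→3240 …(+1); best=640 via (B,hash)
  {ACD}: card=600; try (A,hash)→3120, (C,hash)→3240, (D,hash)→4600, (C,merge)→8640, (A,merge)→8640, (D,nl_idx)→13120 …(+4); best=3120 via (A,hash)
  {BCD}: card=300; try (B,hash)→2480, (C,hash)→2720, (D,hash)→2760, (D,nl_idx)→3780, (B,nl_idx)→5300, (D,merge)→5640 …(+5); best=2480 via (B,hash)
  {ABD}: card=300; try (B,hash)→2320, (A,hash)→2440, (D,hash)→2640, (D,nl_idx)→3180, (D,merge)→4800, (B,nl_idx)→5140 …(+5); best=2320 via (B,hash)
  {ABC}: card=640; try (A,hash)→2200, (C,hash)→2360, (B,hash)→3400, (C,merge)→4640, (A,merge)→5320, (B,nl_idx)→11560 …(+4); best=2200 via (A,hash)
  {ABCD}: card=30; try (A,hash)→3900, (C,hash)→4020, (B,hash)→4200, (D,hash)→4520, (C,merge)→6120, (A,merge)→6120 …(+8); best=3900 via (A,hash)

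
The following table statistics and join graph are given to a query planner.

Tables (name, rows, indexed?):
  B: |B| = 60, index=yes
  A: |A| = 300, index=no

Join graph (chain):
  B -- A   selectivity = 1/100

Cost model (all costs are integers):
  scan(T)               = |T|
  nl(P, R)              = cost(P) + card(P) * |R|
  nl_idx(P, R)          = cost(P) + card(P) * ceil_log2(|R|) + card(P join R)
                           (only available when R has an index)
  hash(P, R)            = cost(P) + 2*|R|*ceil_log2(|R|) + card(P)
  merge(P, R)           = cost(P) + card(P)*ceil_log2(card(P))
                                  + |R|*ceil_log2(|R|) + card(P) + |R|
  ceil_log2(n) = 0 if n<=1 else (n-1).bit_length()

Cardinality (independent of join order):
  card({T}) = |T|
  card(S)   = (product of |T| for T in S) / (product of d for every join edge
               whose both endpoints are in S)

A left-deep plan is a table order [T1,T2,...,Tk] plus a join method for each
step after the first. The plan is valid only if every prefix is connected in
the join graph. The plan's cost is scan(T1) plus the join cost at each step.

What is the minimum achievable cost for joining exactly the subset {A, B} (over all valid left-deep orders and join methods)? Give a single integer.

1320

Selinger DP over subsets of {A,B}:
  {B}: scan cost=60, card=60
  {A}: scan cost=300, card=300
  {AB}: card=180; try (B,hash)→1320, (B,nl_idx)→2280, (A,merge)→3480, (B,merge)→3720, (A,hash)→5520, (A,nl)→18060 …(+1); best=1320 via (B,hash)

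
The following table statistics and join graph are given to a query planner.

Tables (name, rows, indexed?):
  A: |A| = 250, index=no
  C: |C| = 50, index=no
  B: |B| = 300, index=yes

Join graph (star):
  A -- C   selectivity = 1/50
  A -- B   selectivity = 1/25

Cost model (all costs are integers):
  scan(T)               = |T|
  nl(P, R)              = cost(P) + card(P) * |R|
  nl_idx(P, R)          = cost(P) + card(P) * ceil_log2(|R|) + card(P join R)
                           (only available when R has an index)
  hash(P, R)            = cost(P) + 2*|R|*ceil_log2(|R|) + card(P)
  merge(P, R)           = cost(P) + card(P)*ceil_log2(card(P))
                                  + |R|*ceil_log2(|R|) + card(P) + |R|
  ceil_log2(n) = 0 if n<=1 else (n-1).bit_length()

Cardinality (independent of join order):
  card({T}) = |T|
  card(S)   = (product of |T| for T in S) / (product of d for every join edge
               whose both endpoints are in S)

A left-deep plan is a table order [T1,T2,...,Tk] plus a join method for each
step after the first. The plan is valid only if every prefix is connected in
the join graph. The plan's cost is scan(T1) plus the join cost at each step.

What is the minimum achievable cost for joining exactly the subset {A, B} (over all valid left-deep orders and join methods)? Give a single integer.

Selinger DP over subsets of {A,B}:
  {A}: scan cost=250, card=250
  {B}: scan cost=300, card=300
  {AB}: card=3000; try (A,hash)→4600, (B,merge)→5500, (B,nl_idx)→5500, (A,merge)→5550, (B,hash)→5900, (B,nl)→75250 …(+1); best=4600 via (A,hash)

4600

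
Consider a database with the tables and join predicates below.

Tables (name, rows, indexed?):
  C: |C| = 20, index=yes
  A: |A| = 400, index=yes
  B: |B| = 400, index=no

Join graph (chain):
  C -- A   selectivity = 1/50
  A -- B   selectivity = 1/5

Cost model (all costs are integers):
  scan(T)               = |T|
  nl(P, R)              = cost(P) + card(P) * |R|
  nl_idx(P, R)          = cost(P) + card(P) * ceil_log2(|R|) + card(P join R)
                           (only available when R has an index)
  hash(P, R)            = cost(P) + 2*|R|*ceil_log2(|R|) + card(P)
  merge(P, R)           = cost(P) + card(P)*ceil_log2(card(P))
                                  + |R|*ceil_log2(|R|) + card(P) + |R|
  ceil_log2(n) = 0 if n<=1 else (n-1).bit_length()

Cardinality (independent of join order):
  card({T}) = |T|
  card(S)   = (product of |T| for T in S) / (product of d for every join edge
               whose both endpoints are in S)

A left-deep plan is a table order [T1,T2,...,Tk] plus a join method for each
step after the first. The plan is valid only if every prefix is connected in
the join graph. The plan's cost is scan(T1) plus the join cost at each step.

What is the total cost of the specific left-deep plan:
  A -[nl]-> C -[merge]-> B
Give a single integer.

13840

step 1: scan A: cost=400, card=400
step 2: join C via nl
    card(P join C) = 400*20/(50) = 160
    cost = 400 + 400*20 = 8400
step 3: join B via merge
    card(P join B) = 160*400/(5) = 12800
    cost = 8400 + 160*8 + 400*9 + 160 + 400 = 13840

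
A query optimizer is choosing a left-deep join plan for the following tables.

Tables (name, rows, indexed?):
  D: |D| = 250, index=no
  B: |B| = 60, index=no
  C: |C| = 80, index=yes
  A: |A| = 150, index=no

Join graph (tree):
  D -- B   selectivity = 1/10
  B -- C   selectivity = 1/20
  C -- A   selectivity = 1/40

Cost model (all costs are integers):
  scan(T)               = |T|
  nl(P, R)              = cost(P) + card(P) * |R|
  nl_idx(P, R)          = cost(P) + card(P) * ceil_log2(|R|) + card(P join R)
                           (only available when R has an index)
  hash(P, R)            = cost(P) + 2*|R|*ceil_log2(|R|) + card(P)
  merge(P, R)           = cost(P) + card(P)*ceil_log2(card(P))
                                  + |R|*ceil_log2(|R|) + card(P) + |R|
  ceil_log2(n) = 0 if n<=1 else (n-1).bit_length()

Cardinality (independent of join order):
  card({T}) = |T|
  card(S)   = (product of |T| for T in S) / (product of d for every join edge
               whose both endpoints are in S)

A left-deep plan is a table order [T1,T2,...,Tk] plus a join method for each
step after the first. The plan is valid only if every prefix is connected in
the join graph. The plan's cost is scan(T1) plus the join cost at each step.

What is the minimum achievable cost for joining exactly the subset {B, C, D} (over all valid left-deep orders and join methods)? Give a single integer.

3840

Selinger DP over subsets of {B,C,D}:
  {D}: scan cost=250, card=250
  {B}: scan cost=60, card=60
  {C}: scan cost=80, card=80
  {BD}: card=1500; try (B,hash)→1220, (D,merge)→2730, (B,merge)→2920, (D,hash)→4120, (D,nl)→15060, (B,nl)→15250; best=1220 via (B,hash)
  {BC}: card=240; try (C,nl_idx)→720, (B,hash)→880, (C,merge)→1120, (B,merge)→1140, (C,hash)→1240, (C,nl)→4860 …(+1); best=720 via (C,nl_idx)
  {BCD}: card=6000; try (C,hash)→3840, (D,hash)→4960, (D,merge)→5130, (C,nl_idx)→17720, (C,merge)→19860, (D,nl)→60720 …(+1); best=3840 via (C,hash)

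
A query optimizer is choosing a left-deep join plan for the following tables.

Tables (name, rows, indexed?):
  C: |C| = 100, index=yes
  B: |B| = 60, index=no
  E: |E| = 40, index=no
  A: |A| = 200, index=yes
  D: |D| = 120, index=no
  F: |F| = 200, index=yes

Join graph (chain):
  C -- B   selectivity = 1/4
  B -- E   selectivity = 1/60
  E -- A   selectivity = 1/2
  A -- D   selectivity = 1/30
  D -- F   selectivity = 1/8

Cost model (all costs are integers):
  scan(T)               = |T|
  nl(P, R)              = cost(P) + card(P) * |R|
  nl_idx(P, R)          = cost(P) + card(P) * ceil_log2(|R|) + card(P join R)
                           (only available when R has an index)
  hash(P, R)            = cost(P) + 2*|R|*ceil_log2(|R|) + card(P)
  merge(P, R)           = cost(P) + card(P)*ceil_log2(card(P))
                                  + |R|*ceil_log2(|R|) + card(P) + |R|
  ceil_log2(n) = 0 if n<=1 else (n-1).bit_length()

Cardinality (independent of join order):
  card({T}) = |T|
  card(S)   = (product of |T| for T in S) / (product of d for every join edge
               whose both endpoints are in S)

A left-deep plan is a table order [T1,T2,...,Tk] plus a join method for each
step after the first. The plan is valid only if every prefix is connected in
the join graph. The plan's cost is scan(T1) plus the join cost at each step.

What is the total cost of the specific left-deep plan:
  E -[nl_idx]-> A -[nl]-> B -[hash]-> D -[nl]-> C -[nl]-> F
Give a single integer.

81850040

step 1: scan E: cost=40, card=40
step 2: join A via nl_idx
    card(P join A) = 40*200/(2) = 4000
    cost = 40 + 40*8 + 4000 = 4360
step 3: join B via nl
    card(P join B) = 4000*60/(60) = 4000
    cost = 4360 + 4000*60 = 244360
step 4: join D via hash
    card(P join D) = 4000*120/(30) = 16000
    cost = 244360 + 2*120*7 + 4000 = 250040
step 5: join C via nl
    card(P join C) = 16000*100/(4) = 400000
    cost = 250040 + 16000*100 = 1850040
step 6: join F via nl
    card(P join F) = 400000*200/(8) = 10000000
    cost = 1850040 + 400000*200 = 81850040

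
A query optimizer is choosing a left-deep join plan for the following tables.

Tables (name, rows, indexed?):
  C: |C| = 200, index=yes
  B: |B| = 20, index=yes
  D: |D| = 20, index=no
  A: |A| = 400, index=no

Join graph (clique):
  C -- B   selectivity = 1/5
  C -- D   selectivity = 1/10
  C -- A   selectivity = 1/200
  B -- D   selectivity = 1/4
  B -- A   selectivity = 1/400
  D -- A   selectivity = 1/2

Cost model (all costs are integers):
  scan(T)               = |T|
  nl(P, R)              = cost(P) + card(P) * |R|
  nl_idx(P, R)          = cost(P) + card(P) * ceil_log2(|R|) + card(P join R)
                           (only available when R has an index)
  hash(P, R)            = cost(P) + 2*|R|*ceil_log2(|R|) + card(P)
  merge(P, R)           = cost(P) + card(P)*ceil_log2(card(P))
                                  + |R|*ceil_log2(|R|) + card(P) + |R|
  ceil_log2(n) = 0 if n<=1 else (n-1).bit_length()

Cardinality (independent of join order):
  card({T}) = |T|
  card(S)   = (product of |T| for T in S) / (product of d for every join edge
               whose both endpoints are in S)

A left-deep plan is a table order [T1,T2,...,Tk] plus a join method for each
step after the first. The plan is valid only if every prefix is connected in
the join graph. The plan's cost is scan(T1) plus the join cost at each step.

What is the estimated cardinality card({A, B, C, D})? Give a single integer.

1

Tables in S: A(400), B(20), C(200), D(20)
Edges inside S: C-B(d=5), C-D(d=10), C-A(d=200), B-D(d=4), B-A(d=400), D-A(d=2)
numerator = 400 * 20 * 200 * 20 = 32000000
denominator = 5 * 10 * 200 * 4 * 400 * 2 = 32000000
card(S) = 32000000 / 32000000 = 1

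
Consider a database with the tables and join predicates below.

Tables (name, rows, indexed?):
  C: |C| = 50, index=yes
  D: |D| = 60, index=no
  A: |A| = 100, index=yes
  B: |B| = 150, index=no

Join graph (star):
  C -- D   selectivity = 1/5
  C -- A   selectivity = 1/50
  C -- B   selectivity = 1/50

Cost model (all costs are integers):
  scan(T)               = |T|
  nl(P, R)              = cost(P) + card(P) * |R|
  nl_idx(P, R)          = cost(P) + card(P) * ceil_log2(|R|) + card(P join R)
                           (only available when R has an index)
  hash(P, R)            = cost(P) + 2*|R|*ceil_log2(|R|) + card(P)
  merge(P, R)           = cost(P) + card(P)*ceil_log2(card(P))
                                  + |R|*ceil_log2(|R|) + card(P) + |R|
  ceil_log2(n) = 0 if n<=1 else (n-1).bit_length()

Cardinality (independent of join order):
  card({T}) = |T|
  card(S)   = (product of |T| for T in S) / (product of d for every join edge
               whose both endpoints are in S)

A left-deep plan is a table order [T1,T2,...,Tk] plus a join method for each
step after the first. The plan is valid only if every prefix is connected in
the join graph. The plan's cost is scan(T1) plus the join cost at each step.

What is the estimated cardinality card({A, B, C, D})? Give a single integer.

Tables in S: A(100), B(150), C(50), D(60)
Edges inside S: C-D(d=5), C-A(d=50), C-B(d=50)
numerator = 100 * 150 * 50 * 60 = 45000000
denominator = 5 * 50 * 50 = 12500
card(S) = 45000000 / 12500 = 3600

3600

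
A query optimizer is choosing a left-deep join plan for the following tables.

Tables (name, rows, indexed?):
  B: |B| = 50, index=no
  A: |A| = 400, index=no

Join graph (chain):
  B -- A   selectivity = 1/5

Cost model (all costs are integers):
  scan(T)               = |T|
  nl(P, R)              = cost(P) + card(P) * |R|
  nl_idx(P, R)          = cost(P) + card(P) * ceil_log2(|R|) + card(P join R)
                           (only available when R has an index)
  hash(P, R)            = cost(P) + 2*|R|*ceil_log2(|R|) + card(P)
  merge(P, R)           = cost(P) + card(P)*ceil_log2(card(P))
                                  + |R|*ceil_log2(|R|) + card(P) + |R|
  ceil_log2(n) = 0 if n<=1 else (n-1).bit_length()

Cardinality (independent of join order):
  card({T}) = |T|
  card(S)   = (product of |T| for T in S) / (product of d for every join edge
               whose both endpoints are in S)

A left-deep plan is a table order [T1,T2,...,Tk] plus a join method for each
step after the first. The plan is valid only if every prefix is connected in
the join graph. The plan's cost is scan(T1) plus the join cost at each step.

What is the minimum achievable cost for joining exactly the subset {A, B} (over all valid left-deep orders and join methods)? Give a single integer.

Selinger DP over subsets of {A,B}:
  {B}: scan cost=50, card=50
  {A}: scan cost=400, card=400
  {AB}: card=4000; try (B,hash)→1400, (A,merge)→4400, (B,merge)→4750, (A,hash)→7300, (A,nl)→20050, (B,nl)→20400; best=1400 via (B,hash)

1400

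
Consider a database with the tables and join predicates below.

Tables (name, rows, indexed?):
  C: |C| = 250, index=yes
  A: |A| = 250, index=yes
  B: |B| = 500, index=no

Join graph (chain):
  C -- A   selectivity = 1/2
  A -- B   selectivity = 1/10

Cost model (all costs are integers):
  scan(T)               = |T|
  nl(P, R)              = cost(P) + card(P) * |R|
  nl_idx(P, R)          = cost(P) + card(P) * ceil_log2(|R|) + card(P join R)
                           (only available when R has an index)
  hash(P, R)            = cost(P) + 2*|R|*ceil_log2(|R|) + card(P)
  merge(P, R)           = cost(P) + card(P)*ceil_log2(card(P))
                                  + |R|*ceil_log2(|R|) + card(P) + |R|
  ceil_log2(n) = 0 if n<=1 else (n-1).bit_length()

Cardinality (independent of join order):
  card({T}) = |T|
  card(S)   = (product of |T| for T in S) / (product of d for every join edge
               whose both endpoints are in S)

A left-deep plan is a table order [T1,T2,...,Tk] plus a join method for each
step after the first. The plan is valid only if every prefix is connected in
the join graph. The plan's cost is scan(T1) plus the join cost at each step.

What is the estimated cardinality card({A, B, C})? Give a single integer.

1562500

Tables in S: A(250), B(500), C(250)
Edges inside S: C-A(d=2), A-B(d=10)
numerator = 250 * 500 * 250 = 31250000
denominator = 2 * 10 = 20
card(S) = 31250000 / 20 = 1562500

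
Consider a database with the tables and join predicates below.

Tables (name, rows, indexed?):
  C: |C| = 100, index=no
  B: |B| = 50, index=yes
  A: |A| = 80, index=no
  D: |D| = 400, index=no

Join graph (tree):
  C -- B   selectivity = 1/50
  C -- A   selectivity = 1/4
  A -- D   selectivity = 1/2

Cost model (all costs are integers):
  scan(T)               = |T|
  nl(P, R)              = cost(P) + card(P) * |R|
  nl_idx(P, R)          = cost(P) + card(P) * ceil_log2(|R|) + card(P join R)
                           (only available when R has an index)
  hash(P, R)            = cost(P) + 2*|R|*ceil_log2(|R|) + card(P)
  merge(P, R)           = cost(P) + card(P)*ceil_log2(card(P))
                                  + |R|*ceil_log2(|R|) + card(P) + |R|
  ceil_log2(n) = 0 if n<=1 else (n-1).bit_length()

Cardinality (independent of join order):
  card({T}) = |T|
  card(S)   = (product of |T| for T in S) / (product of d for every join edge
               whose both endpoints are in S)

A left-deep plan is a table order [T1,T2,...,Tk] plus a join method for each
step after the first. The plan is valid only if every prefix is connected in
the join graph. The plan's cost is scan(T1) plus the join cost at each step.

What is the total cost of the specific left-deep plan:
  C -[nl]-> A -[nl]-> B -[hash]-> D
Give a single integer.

step 1: scan C: cost=100, card=100
step 2: join A via nl
    card(P join A) = 100*80/(4) = 2000
    cost = 100 + 100*80 = 8100
step 3: join B via nl
    card(P join B) = 2000*50/(50) = 2000
    cost = 8100 + 2000*50 = 108100
step 4: join D via hash
    card(P join D) = 2000*400/(2) = 400000
    cost = 108100 + 2*400*9 + 2000 = 117300

117300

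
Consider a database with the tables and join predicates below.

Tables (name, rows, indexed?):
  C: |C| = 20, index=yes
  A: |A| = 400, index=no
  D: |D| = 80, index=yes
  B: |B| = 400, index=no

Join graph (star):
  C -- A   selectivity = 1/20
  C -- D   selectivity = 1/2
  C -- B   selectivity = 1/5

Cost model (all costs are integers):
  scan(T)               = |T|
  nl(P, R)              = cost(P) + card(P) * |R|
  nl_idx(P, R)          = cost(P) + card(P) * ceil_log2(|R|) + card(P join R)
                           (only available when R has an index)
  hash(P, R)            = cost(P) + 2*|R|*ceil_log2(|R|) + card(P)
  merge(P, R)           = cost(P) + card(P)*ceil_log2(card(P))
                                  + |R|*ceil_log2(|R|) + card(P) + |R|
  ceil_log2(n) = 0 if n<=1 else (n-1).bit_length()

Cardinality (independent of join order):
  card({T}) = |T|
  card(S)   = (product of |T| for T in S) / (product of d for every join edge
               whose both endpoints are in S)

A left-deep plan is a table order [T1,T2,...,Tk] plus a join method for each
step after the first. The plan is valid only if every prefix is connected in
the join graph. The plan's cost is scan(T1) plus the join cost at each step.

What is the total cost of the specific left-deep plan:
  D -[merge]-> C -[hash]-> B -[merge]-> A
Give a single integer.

1100840

step 1: scan D: cost=80, card=80
step 2: join C via merge
    card(P join C) = 80*20/(2) = 800
    cost = 80 + 80*7 + 20*5 + 80 + 20 = 840
step 3: join B via hash
    card(P join B) = 800*400/(5) = 64000
    cost = 840 + 2*400*9 + 800 = 8840
step 4: join A via merge
    card(P join A) = 64000*400/(20) = 1280000
    cost = 8840 + 64000*16 + 400*9 + 64000 + 400 = 1100840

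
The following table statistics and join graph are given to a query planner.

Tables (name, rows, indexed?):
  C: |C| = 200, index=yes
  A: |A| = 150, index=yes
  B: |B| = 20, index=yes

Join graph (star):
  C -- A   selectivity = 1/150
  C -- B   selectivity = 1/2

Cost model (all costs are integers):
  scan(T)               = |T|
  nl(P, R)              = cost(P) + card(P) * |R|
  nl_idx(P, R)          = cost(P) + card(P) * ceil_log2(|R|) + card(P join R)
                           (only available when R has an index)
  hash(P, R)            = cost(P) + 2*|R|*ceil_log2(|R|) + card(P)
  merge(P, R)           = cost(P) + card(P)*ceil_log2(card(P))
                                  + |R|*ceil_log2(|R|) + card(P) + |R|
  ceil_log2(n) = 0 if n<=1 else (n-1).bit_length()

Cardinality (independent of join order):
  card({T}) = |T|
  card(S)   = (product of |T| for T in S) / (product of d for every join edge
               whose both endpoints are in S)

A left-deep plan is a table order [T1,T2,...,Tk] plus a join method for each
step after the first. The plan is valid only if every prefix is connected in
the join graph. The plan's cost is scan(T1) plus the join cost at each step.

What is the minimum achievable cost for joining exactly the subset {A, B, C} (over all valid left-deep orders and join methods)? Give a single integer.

Selinger DP over subsets of {A,B,C}:
  {C}: scan cost=200, card=200
  {A}: scan cost=150, card=150
  {B}: scan cost=20, card=20
  {AC}: card=200; try (C,nl_idx)→1550, (A,nl_idx)→2000, (A,hash)→2800, (C,merge)→3300, (A,merge)→3350, (C,hash)→3500 …(+2); best=1550 via (C,nl_idx)
  {BC}: card=2000; try (B,hash)→600, (C,merge)→1940, (B,merge)→2120, (C,nl_idx)→2180, (B,nl_idx)→3200, (C,hash)→3240 …(+2); best=600 via (B,hash)
  {ABC}: card=2000; try (B,hash)→1950, (B,merge)→3470, (B,nl_idx)→4550, (A,hash)→5000, (B,nl)→5550, (A,nl_idx)→18600 …(+2); best=1950 via (B,hash)

1950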